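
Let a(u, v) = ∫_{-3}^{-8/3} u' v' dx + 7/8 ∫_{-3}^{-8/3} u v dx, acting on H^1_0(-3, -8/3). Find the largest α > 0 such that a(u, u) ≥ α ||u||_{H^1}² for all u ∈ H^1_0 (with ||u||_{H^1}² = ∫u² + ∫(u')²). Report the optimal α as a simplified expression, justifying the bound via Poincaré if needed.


α = (7 + 72*π^2)/(8*(1 + 9*π^2))

Coercivity of a(·,·) on H^1_0(-3, -8/3) means a(u, u) ≥ α ||u||_{H^1}² for every u ∈ H^1_0.
The interval has length L = 1/3, and Poincaré/coercivity depend only on L. Here a(u, u) = ∫(u')² + (7/8)·∫u².
Here 0 < c = 7/8 < 1. The condition a(u,u) ≥ α||u||_{H^1}² reads (1−α)∫(u')² ≥ (α−c)∫u². Any admissible α is ≤ 1 (rapidly oscillating u have ∫u²/∫(u')² → 0), and α = 1 would force 0 ≥ (1−c)∫u², impossible since c < 1; so 1−α > 0. By the sharp Poincaré inequality on H^1_0 of an interval of length L, ∫(u')² ≥ (π/L)²∫u² with equality for the first sine mode sin(π(x−x₀)/L) (x₀ the left endpoint), so the inequality holds for all u iff (1−α)(π/L)² ≥ α − c, i.e. α ≤ ((π/L)² + c)/((π/L)² + 1) = (1 + c(L/π)²)/(1 + (L/π)²). With (π/L)² = 9*π^2 and c = 7/8, the largest admissible constant is α = ((π/L)² + c)/((π/L)² + 1).
Simplifying, α = (7 + 72*π^2)/(8*(1 + 9*π^2)).


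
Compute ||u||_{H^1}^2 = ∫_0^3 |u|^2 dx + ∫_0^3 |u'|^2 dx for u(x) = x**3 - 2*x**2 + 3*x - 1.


||u||_{H^1}^2 = 20883/70

The H^1 norm (squared) on an interval (0, L) is
  ||u||_{H^1}^2 = ∫_0^L u(x)^2 dx + ∫_0^L u'(x)^2 dx.
Compute u'(x) = 3*x**2 - 4*x + 3.
Then u(x)^2 = x**6 - 4*x**5 + 10*x**4 - 14*x**3 + 13*x**2 - 6*x + 1 and u'(x)^2 = 9*x**4 - 24*x**3 + 34*x**2 - 24*x + 9.
Integrate each monomial from 0 to 3 using ∫_0^3 c·x^n dx = c·3^(n+1)/(n+1):
  ∫_0^3 u(x)^2 dx = ∫_0^3 (x^6 - 4*x^5 + 10*x^4 - 14*x^3 + 13*x^2 - 6*x + 1) dx. Term by term:
    ∫_0^3 x^6 dx = 2187/7;  ∫_0^3 -4*x^5 dx = -486;  ∫_0^3 10*x^4 dx = 486;
    ∫_0^3 -14*x^3 dx = -567/2;  ∫_0^3 13*x^2 dx = 117;  ∫_0^3 -6*x dx = -27;
    ∫_0^3 1 dx = 3.
  Sum: 2187/7 − 486 + 486 − 567/2 + 117 − 27 + 3 = 1707/14.
  ∫_0^3 u'(x)^2 dx = ∫_0^3 (9*x^4 - 24*x^3 + 34*x^2 - 24*x + 9) dx. Term by term:
    ∫_0^3 9*x^4 dx = 2187/5;  ∫_0^3 -24*x^3 dx = -486;  ∫_0^3 34*x^2 dx = 306;
    ∫_0^3 -24*x dx = -108;  ∫_0^3 9 dx = 27.
  Sum: 2187/5 − 486 + 306 − 108 + 27 = 882/5.
Adding: ||u||_{H^1}^2 = 1707/14 + 882/5 = 20883/70.


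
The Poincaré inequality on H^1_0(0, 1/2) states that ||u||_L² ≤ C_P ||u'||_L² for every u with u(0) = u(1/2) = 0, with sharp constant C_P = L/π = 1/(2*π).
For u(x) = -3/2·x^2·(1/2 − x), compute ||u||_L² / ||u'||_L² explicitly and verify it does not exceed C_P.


||u||_L² / ||u'||_L² = sqrt(14)/28 < C_P = 1/(2*π).

u(x) = -3/2·x^2·(1/2 − x), so u'(x) = 3*x*(3*x - 1)/2.
u(x) = -3/2·x^2·(1/2 − x) vanishes at x = 0 and x = 1/2, so u ∈ H^1_0(0, 1/2). Differentiate via the product rule and integrate the resulting polynomials term by term.
  ∫_0^1/2 u² dx = ∫_0^1/2 (9*x^6/4 - 9*x^5/4 + 9*x^4/16) dx. Term by term:
    ∫_0^1/2 9*x^6/4 dx = 9/3584;  ∫_0^1/2 -9*x^5/4 dx = -3/512;  ∫_0^1/2 9*x^4/16 dx = 9/2560.
  Sum: 9/3584 − 3/512 + 9/2560 = 3/17920.
  ∫_0^1/2 (u')² dx = ∫_0^1/2 (81*x^4/4 - 27*x^3/2 + 9*x^2/4) dx. Term by term:
    ∫_0^1/2 81*x^4/4 dx = 81/640;  ∫_0^1/2 -27*x^3/2 dx = -27/128;  ∫_0^1/2 9*x^2/4 dx = 3/32.
  Sum: 81/640 − 27/128 + 3/32 = 3/320.
∫_0^1/2 u² dx = 3/17920, so ||u||_L² = sqrt(210)/1120.
∫_0^1/2 (u')² dx = 3/320, so ||u'||_L² = sqrt(15)/40.
Ratio ||u||_L² / ||u'||_L² = sqrt(14)/28.
Sharp Poincaré constant on H^1_0(0, 1/2) is C_P = L/π = 1/(2*π), achieved by sin(2*π·x).
A polynomial bump cannot attain the sharp Poincaré constant (only the first sine eigenfunction does), so the ratio is strictly less than C_P, consistent with ||u||_L² ≤ C_P ||u'||_L².


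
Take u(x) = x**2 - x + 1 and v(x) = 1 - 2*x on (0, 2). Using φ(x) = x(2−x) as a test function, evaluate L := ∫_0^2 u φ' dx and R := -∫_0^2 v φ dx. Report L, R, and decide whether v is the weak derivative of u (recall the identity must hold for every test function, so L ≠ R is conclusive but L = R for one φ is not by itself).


LHS = -4/3, RHS = 4/3. No, v is not the weak derivative of u.

u(x) = x**2 - x + 1, classical derivative u'(x) = 2*x - 1.
φ(x) = x(2−x), so φ'(x) = 2 - 2*x.
Note φ(0) = φ(2) = 0, so the boundary term u·φ vanishes.
LHS = ∫_0^2 u(x) φ'(x) dx = ∫_0^2 (-2*x^3 + 4*x^2 - 4*x + 2) dx. Term by term:
  ∫_0^2 -2*x^3 dx = -8;  ∫_0^2 4*x^2 dx = 32/3;  ∫_0^2 -4*x dx = -8;
  ∫_0^2 2 dx = 4.
Sum: -8 + 32/3 − 8 + 4 = -4/3.
So LHS = -4/3.
∫_0^2 v(x) φ(x) dx = ∫_0^2 (2*x^3 - 5*x^2 + 2*x) dx. Term by term:
  ∫_0^2 2*x^3 dx = 8;  ∫_0^2 -5*x^2 dx = -40/3;  ∫_0^2 2*x dx = 4.
Sum: 8 − 40/3 + 4 = -4/3.
So RHS = -∫_0^2 v(x) φ(x) dx = 4/3.
LHS − RHS = -8/3 ≠ 0, so the identity fails.
(For a valid weak derivative the identity must hold for EVERY test function, in particular this one. The failure shows v is NOT the weak derivative of u.)
Correct weak derivative would be u'(x) = 2*x - 1.


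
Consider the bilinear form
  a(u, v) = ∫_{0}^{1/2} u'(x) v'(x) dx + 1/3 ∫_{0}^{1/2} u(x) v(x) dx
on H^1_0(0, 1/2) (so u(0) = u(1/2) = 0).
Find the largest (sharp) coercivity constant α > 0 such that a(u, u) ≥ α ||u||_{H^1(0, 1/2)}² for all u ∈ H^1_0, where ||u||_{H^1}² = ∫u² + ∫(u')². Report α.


α = (1 + 12*π^2)/(3*(1 + 4*π^2))

Coercivity of a(·,·) on H^1_0(0, 1/2) means a(u, u) ≥ α ||u||_{H^1}² for every u ∈ H^1_0.
The interval has length L = 1/2, and Poincaré/coercivity depend only on L. Here a(u, u) = ∫(u')² + (1/3)·∫u².
Here 0 < c = 1/3 < 1. The condition a(u,u) ≥ α||u||_{H^1}² reads (1−α)∫(u')² ≥ (α−c)∫u². Any admissible α is ≤ 1 (rapidly oscillating u have ∫u²/∫(u')² → 0), and α = 1 would force 0 ≥ (1−c)∫u², impossible since c < 1; so 1−α > 0. By the sharp Poincaré inequality on H^1_0 of an interval of length L, ∫(u')² ≥ (π/L)²∫u² with equality for the first sine mode sin(π(x−x₀)/L) (x₀ the left endpoint), so the inequality holds for all u iff (1−α)(π/L)² ≥ α − c, i.e. α ≤ ((π/L)² + c)/((π/L)² + 1) = (1 + c(L/π)²)/(1 + (L/π)²). With (π/L)² = 4*π^2 and c = 1/3, the largest admissible constant is α = ((π/L)² + c)/((π/L)² + 1).
Simplifying, α = (1 + 12*π^2)/(3*(1 + 4*π^2)).


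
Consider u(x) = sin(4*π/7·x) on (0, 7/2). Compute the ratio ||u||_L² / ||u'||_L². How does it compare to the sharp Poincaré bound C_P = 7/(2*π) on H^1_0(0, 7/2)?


||u||_L² / ||u'||_L² = 7/(4*π) < C_P = 7/(2*π).

u(x) = sin(4*π/7·x), so u'(x) = 4*π*cos(4*π*x/7)/7.
Writing u(x) = A·sin(kπx/L) with A = 1 and k = 2, use ∫_0^L sin²(kπx/L) dx = L/2 and ∫_0^L cos²(kπx/L) dx = L/2.
u² = 1·sin²(4*π/7·x) and (u')² = 16*π^2/49·cos²(4*π/7·x), and each of sin², cos² integrates to L/2 = 7/4 over (0, 7/2).
∫_0^7/2 u² dx = 7/4, so ||u||_L² = sqrt(7)/2.
∫_0^7/2 (u')² dx = 4*π^2/7, so ||u'||_L² = 2*sqrt(7)*π/7.
Ratio ||u||_L² / ||u'||_L² = 7/(4*π).
Sharp Poincaré constant on H^1_0(0, 7/2) is C_P = L/π = 7/(2*π), achieved by sin(2*π/7·x).
This is the k = 2 harmonic; the ratio L/(kπ) is strictly less than C_P = L/π, consistent with the sharp inequality ||u||_L² ≤ C_P ||u'||_L².


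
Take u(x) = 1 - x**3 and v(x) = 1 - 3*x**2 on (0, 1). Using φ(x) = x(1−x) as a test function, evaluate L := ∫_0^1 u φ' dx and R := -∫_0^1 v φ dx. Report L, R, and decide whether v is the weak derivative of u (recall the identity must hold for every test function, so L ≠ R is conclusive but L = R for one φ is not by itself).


LHS = 3/20, RHS = -1/60. No, v is not the weak derivative of u.

u(x) = 1 - x**3, classical derivative u'(x) = -3*x**2.
φ(x) = x(1−x), so φ'(x) = 1 - 2*x.
Note φ(0) = φ(1) = 0, so the boundary term u·φ vanishes.
LHS = ∫_0^1 u(x) φ'(x) dx = ∫_0^1 (2*x^4 - x^3 - 2*x + 1) dx. Term by term:
  ∫_0^1 2*x^4 dx = 2/5;  ∫_0^1 -x^3 dx = -1/4;  ∫_0^1 -2*x dx = -1;
  ∫_0^1 1 dx = 1.
Sum: 2/5 − 1/4 − 1 + 1 = 3/20.
So LHS = 3/20.
∫_0^1 v(x) φ(x) dx = ∫_0^1 (3*x^4 - 3*x^3 - x^2 + x) dx. Term by term:
  ∫_0^1 3*x^4 dx = 3/5;  ∫_0^1 -3*x^3 dx = -3/4;  ∫_0^1 -x^2 dx = -1/3;
  ∫_0^1 x dx = 1/2.
Sum: 3/5 − 3/4 − 1/3 + 1/2 = 1/60.
So RHS = -∫_0^1 v(x) φ(x) dx = -1/60.
LHS − RHS = 1/6 ≠ 0, so the identity fails.
(For a valid weak derivative the identity must hold for EVERY test function, in particular this one. The failure shows v is NOT the weak derivative of u.)
Correct weak derivative would be u'(x) = -3*x**2.


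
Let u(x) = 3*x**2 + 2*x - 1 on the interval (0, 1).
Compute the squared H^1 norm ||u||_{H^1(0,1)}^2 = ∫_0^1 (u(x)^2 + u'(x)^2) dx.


||u||_{H^1}^2 = 467/15

The H^1 norm (squared) on an interval (0, L) is
  ||u||_{H^1}^2 = ∫_0^L u(x)^2 dx + ∫_0^L u'(x)^2 dx.
Compute u'(x) = 6*x + 2.
Then u(x)^2 = 9*x**4 + 12*x**3 - 2*x**2 - 4*x + 1 and u'(x)^2 = 36*x**2 + 24*x + 4.
Integrate each monomial from 0 to 1 using ∫_0^1 c·x^n dx = c·1^(n+1)/(n+1):
  ∫_0^1 u(x)^2 dx = ∫_0^1 (9*x^4 + 12*x^3 - 2*x^2 - 4*x + 1) dx. Term by term:
    ∫_0^1 9*x^4 dx = 9/5;  ∫_0^1 12*x^3 dx = 3;  ∫_0^1 -2*x^2 dx = -2/3;
    ∫_0^1 -4*x dx = -2;  ∫_0^1 1 dx = 1.
  Sum: 9/5 + 3 − 2/3 − 2 + 1 = 47/15.
  ∫_0^1 u'(x)^2 dx = ∫_0^1 (36*x^2 + 24*x + 4) dx. Term by term:
    ∫_0^1 36*x^2 dx = 12;  ∫_0^1 24*x dx = 12;  ∫_0^1 4 dx = 4.
  Sum: 12 + 12 + 4 = 28.
Adding: ||u||_{H^1}^2 = 47/15 + 28 = 467/15.


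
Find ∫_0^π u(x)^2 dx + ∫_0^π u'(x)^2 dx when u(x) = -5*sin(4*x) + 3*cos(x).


||u||_{H^1(0,π)}^2 = -32 + 443*π/2

u'(x) = -3*sin(x) - 20*cos(4*x).
Expand u² and (u')² and integrate term by term on (0, π), using: for integers n ≥ 1, ∫_0^π sin²(nx) dx = ∫_0^π cos²(nx) dx = π/2; for n ≠ n', ∫_0^π sin(nx)sin(n'x) dx = ∫_0^π cos(nx)cos(n'x) dx = 0; and by product-to-sum, ∫_0^π sin(nx)cos(n'x) dx = ½∫_0^π [sin((n+n')x) + sin((n−n')x)] dx, which is 0 when n+n' is even and 2n/(n²−n'²) when n+n' is odd (it need not vanish on (0, π)).
  u² squared terms: (-5)²·∫sin(4x)² dx = 25·π/2 = 25*π/2;  (3)²·∫cos(x)² dx = 9·π/2 = 9*π/2.
  u² cross terms: 2·(-5)·(3)·∫sin(4x)·cos(x) dx = -30·(8/15) = -16.
  So ∫_0^π u² dx = 25*π/2 + 9*π/2 − 16 = -16 + 17*π.
  (u')² squared terms: (-20)²·∫cos(4x)² dx = 400·π/2 = 200*π;  (-3)²·∫sin(x)² dx = 9·π/2 = 9*π/2.
  (u')² cross terms: 2·(-20)·(-3)·∫cos(4x)·sin(x) dx = 120·(-2/15) = -16.
  So ∫_0^π (u')² dx = 200*π + 9*π/2 − 16 = -16 + 409*π/2.
||u||_{H^1}^2 = (-16 + 17*π) + (-16 + 409*π/2) = -32 + 443*π/2.


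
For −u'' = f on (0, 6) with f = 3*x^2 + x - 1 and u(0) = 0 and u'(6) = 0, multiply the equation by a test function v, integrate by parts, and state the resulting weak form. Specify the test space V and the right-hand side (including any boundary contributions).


V = {v ∈ H^1(0, 6) : v(0) = 0} (test functions vanish at x = 0 where u is specified); weak form: ∫_0^6 u'v' dx = ∫_0^6 (3*x^2 + x - 1) v dx for all v ∈ V.

Multiply both sides by a test function v and integrate from 0 to 6:
  ∫_0^6 −u''(x) v(x) dx = ∫_0^6 f(x) v(x) dx.
Integrate the LHS by parts once:
  ∫_0^6 −u'' v dx = −[u'(x) v(x)]_0^6 + ∫_0^6 u'(x) v'(x) dx.
Thus ∫_0^6 u'(x) v'(x) dx = ∫_0^6 f(x) v(x) dx + [u'(x) v(x)]_0^6.
Choose V so that boundary terms are either known or forced to vanish.
Mixed BC: u(0) = 0 (Dirichlet) and u'(6) = 0 (Neumann). Define V = {v ∈ H^1(0, 6) : v(0) = 0}. Then [u' v]_0^6 = u'(6)·v(6) − u'(0)·0 = 0.
Weak formulation: find u (satisfying any essential BC) such that ∫_0^6 u'(x) v'(x) dx = ∫_0^6 f v dx for all v ∈ V (Dirichlet at 0 absorbed into V; the Neumann datum at x = 6 is zero, so no boundary term remains).
Substituting f(x) = 3*x^2 + x - 1, the right-hand side is ∫_0^6 (3*x^2 + x - 1) v dx.


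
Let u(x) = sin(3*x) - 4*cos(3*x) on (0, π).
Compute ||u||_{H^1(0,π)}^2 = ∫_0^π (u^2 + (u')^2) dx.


||u||_{H^1(0,π)}^2 = 85*π

u'(x) = 12*sin(3*x) + 3*cos(3*x).
Expand u² and (u')² and integrate term by term on (0, π), using: for integers n ≥ 1, ∫_0^π sin²(nx) dx = ∫_0^π cos²(nx) dx = π/2; for n ≠ n', ∫_0^π sin(nx)sin(n'x) dx = ∫_0^π cos(nx)cos(n'x) dx = 0; and by product-to-sum, ∫_0^π sin(nx)cos(n'x) dx = ½∫_0^π [sin((n+n')x) + sin((n−n')x)] dx, which is 0 when n+n' is even and 2n/(n²−n'²) when n+n' is odd (it need not vanish on (0, π)).
  u² squared terms: (-4)²·∫cos(3x)² dx = 16·π/2 = 8*π;  (1)²·∫sin(3x)² dx = 1·π/2 = π/2.
  u² cross terms: 2·(-4)·(1)·∫cos(3x)·sin(3x) dx = -8·(0) = 0.
  So ∫_0^π u² dx = 8*π + π/2 + 0 = 17*π/2.
  (u')² squared terms: (3)²·∫cos(3x)² dx = 9·π/2 = 9*π/2;  (12)²·∫sin(3x)² dx = 144·π/2 = 72*π.
  (u')² cross terms: 2·(3)·(12)·∫cos(3x)·sin(3x) dx = 72·(0) = 0.
  So ∫_0^π (u')² dx = 9*π/2 + 72*π + 0 = 153*π/2.
||u||_{H^1}^2 = (17*π/2) + (153*π/2) = 85*π.


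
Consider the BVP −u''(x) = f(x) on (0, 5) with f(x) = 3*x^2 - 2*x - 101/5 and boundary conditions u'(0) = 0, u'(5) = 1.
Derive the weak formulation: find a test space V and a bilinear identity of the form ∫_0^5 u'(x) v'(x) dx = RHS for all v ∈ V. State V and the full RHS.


V = H^1(0, 5) (v unrestricted at boundary; u is determined up to an additive constant); weak form: ∫_0^5 u'v' dx = ∫_0^5 (3*x^2 - 2*x - 101/5) v dx + v(5) for all v ∈ V.

Multiply both sides by a test function v and integrate from 0 to 5:
  ∫_0^5 −u''(x) v(x) dx = ∫_0^5 f(x) v(x) dx.
Integrate the LHS by parts once:
  ∫_0^5 −u'' v dx = −[u'(x) v(x)]_0^5 + ∫_0^5 u'(x) v'(x) dx.
Thus ∫_0^5 u'(x) v'(x) dx = ∫_0^5 f(x) v(x) dx + [u'(x) v(x)]_0^5.
Choose V so that boundary terms are either known or forced to vanish.
u has inhomogeneous Neumann u'(0) = 0, u'(5) = 1. [u' v]_0^5 = (1)·v(5) − (0)·v(0) = v(5). Take V = H^1(0, 5); boundary term becomes part of RHS.
Weak formulation: find u (satisfying any essential BC) such that ∫_0^5 u'(x) v'(x) dx = ∫_0^5 f v dx + v(5) for all v ∈ V (Neumann data are natural BCs: they enter the RHS as boundary terms).
Substituting f(x) = 3*x^2 - 2*x - 101/5, the right-hand side is ∫_0^5 (3*x^2 - 2*x - 101/5) v dx + v(5).
Compatibility check (pure Neumann): taking v ≡ 1 ∈ V gives 0 = ∫_0^5 f dx + (1) − (0), i.e. ∫_0^5 f dx must equal u'(0) − u'(5) = -1. Indeed ∫_0^5 (3*x^2 - 2*x - 101/5) dx = -1, so the data are compatible. The solution is then unique only up to an additive constant (fix it e.g. by requiring ∫_0^5 u dx = 0).


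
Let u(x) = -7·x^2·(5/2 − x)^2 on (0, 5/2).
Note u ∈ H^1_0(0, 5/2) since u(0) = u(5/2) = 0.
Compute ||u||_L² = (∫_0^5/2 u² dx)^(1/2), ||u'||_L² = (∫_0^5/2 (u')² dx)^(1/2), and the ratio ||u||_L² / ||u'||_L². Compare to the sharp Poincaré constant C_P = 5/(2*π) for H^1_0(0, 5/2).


||u||_L² / ||u'||_L² = 5*sqrt(3)/12 < C_P = 5/(2*π).

u(x) = -7·x^2·(5/2 − x)^2, so u'(x) = 7*x*(-8*x^2 + 30*x - 25)/2.
u(x) = -7·x^2·(5/2 − x)^2 vanishes at x = 0 and x = 5/2, so u ∈ H^1_0(0, 5/2). Differentiate via the product rule and integrate the resulting polynomials term by term.
  ∫_0^5/2 u² dx = ∫_0^5/2 (49*x^8 - 490*x^7 + 3675*x^6/2 - 6125*x^5/2 + 30625*x^4/16) dx. Term by term:
    ∫_0^5/2 49*x^8 dx = 95703125/4608;  ∫_0^5/2 -490*x^7 dx = -95703125/1024;  ∫_0^5/2 3675*x^6/2 dx = 41015625/256;
    ∫_0^5/2 -6125*x^5/2 dx = -95703125/768;  ∫_0^5/2 30625*x^4/16 dx = 19140625/512.
  Sum: 95703125/4608 − 95703125/1024 + 41015625/256 − 95703125/768 + 19140625/512 = 2734375/9216.
  ∫_0^5/2 (u')² dx = ∫_0^5/2 (784*x^6 - 5880*x^5 + 15925*x^4 - 18375*x^3 + 30625*x^2/4) dx. Term by term:
    ∫_0^5/2 784*x^6 dx = 546875/8;  ∫_0^5/2 -5880*x^5 dx = -3828125/16;  ∫_0^5/2 15925*x^4 dx = 9953125/32;
    ∫_0^5/2 -18375*x^3 dx = -11484375/64;  ∫_0^5/2 30625*x^2/4 dx = 3828125/96.
  Sum: 546875/8 − 3828125/16 + 9953125/32 − 11484375/64 + 3828125/96 = 109375/192.
∫_0^5/2 u² dx = 2734375/9216, so ||u||_L² = 625*sqrt(7)/96.
∫_0^5/2 (u')² dx = 109375/192, so ||u'||_L² = 125*sqrt(21)/24.
Ratio ||u||_L² / ||u'||_L² = 5*sqrt(3)/12.
Sharp Poincaré constant on H^1_0(0, 5/2) is C_P = L/π = 5/(2*π), achieved by sin(2*π/5·x).
A polynomial bump cannot attain the sharp Poincaré constant (only the first sine eigenfunction does), so the ratio is strictly less than C_P, consistent with ||u||_L² ≤ C_P ||u'||_L².


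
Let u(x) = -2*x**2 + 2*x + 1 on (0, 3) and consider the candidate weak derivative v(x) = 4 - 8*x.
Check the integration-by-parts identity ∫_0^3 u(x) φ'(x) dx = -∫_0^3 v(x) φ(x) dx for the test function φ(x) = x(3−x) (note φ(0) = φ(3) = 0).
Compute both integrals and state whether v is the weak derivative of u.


LHS = 18, RHS = 36. No, v is not the weak derivative of u.

u(x) = -2*x**2 + 2*x + 1, classical derivative u'(x) = 2 - 4*x.
φ(x) = x(3−x), so φ'(x) = 3 - 2*x.
Note φ(0) = φ(3) = 0, so the boundary term u·φ vanishes.
LHS = ∫_0^3 u(x) φ'(x) dx = ∫_0^3 (4*x^3 - 10*x^2 + 4*x + 3) dx. Term by term:
  ∫_0^3 4*x^3 dx = 81;  ∫_0^3 -10*x^2 dx = -90;  ∫_0^3 4*x dx = 18;
  ∫_0^3 3 dx = 9.
Sum: 81 − 90 + 18 + 9 = 18.
So LHS = 18.
∫_0^3 v(x) φ(x) dx = ∫_0^3 (8*x^3 - 28*x^2 + 12*x) dx. Term by term:
  ∫_0^3 8*x^3 dx = 162;  ∫_0^3 -28*x^2 dx = -252;  ∫_0^3 12*x dx = 54.
Sum: 162 − 252 + 54 = -36.
So RHS = -∫_0^3 v(x) φ(x) dx = 36.
LHS − RHS = -18 ≠ 0, so the identity fails.
(For a valid weak derivative the identity must hold for EVERY test function, in particular this one. The failure shows v is NOT the weak derivative of u.)
Correct weak derivative would be u'(x) = 2 - 4*x.


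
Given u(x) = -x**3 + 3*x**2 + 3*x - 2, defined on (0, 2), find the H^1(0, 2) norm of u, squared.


||u||_{H^1}^2 = 3118/35

The H^1 norm (squared) on an interval (0, L) is
  ||u||_{H^1}^2 = ∫_0^L u(x)^2 dx + ∫_0^L u'(x)^2 dx.
Compute u'(x) = -3*x**2 + 6*x + 3.
Then u(x)^2 = x**6 - 6*x**5 + 3*x**4 + 22*x**3 - 3*x**2 - 12*x + 4 and u'(x)^2 = 9*x**4 - 36*x**3 + 18*x**2 + 36*x + 9.
Integrate each monomial from 0 to 2 using ∫_0^2 c·x^n dx = c·2^(n+1)/(n+1):
  ∫_0^2 u(x)^2 dx = ∫_0^2 (x^6 - 6*x^5 + 3*x^4 + 22*x^3 - 3*x^2 - 12*x + 4) dx. Term by term:
    ∫_0^2 x^6 dx = 128/7;  ∫_0^2 -6*x^5 dx = -64;  ∫_0^2 3*x^4 dx = 96/5;
    ∫_0^2 22*x^3 dx = 88;  ∫_0^2 -3*x^2 dx = -8;  ∫_0^2 -12*x dx = -24;
    ∫_0^2 4 dx = 8.
  Sum: 128/7 − 64 + 96/5 + 88 − 8 − 24 + 8 = 1312/35.
  ∫_0^2 u'(x)^2 dx = ∫_0^2 (9*x^4 - 36*x^3 + 18*x^2 + 36*x + 9) dx. Term by term:
    ∫_0^2 9*x^4 dx = 288/5;  ∫_0^2 -36*x^3 dx = -144;  ∫_0^2 18*x^2 dx = 48;
    ∫_0^2 36*x dx = 72;  ∫_0^2 9 dx = 18.
  Sum: 288/5 − 144 + 48 + 72 + 18 = 258/5.
Adding: ||u||_{H^1}^2 = 1312/35 + 258/5 = 3118/35.


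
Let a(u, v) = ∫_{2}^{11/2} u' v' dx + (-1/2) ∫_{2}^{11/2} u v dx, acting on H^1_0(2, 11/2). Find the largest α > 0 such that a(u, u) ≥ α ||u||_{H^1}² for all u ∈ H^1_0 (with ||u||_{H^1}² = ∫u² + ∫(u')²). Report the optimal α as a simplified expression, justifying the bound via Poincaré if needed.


α = (-49 + 8*π^2)/(2*(4*π^2 + 49))

Coercivity of a(·,·) on H^1_0(2, 11/2) means a(u, u) ≥ α ||u||_{H^1}² for every u ∈ H^1_0.
The interval has length L = 7/2, and Poincaré/coercivity depend only on L. Here a(u, u) = ∫(u')² + (-1/2)·∫u².
Here c = -1/2 < 0 with |c| < (π/L)² = 4*π^2/49, so coercivity still holds. The condition a(u,u) ≥ α||u||_{H^1}² reads (1−α)∫(u')² ≥ (α−c)∫u². Any admissible α is ≤ 1 (rapidly oscillating u have ∫u²/∫(u')² → 0), and α = 1 would force 0 ≥ (1−c)∫u², impossible since c < 1; so 1−α > 0. By the sharp Poincaré inequality on H^1_0 of an interval of length L, ∫(u')² ≥ (π/L)²∫u² with equality for the first sine mode sin(π(x−x₀)/L) (x₀ the left endpoint), so the inequality holds for all u iff (1−α)(π/L)² ≥ α − c, i.e. α ≤ ((π/L)² + c)/((π/L)² + 1) = (1 + c(L/π)²)/(1 + (L/π)²). (Direct route, valid since c ≤ 0: Poincaré gives c∫u² ≥ c(L/π)²∫(u')², so a(u,u) ≥ (1 + c(L/π)²)∫(u')², while ||u||_{H^1}² ≤ (1 + (L/π)²)∫(u')²; dividing yields the same α.) With (π/L)² = 4*π^2/49 and c = -1/2, the largest admissible constant is α = ((π/L)² + c)/((π/L)² + 1).
Simplifying, α = (-49 + 8*π^2)/(2*(4*π^2 + 49)).


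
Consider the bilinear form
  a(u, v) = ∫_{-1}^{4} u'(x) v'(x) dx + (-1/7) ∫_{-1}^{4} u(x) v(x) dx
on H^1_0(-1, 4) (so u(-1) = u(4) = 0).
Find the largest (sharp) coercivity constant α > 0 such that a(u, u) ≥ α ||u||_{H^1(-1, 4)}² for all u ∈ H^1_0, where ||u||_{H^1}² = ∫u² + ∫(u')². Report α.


α = (-25/7 + π^2)/(π^2 + 25)

Coercivity of a(·,·) on H^1_0(-1, 4) means a(u, u) ≥ α ||u||_{H^1}² for every u ∈ H^1_0.
The interval has length L = 5, and Poincaré/coercivity depend only on L. Here a(u, u) = ∫(u')² + (-1/7)·∫u².
Here c = -1/7 < 0 with |c| < (π/L)² = π^2/25, so coercivity still holds. The condition a(u,u) ≥ α||u||_{H^1}² reads (1−α)∫(u')² ≥ (α−c)∫u². Any admissible α is ≤ 1 (rapidly oscillating u have ∫u²/∫(u')² → 0), and α = 1 would force 0 ≥ (1−c)∫u², impossible since c < 1; so 1−α > 0. By the sharp Poincaré inequality on H^1_0 of an interval of length L, ∫(u')² ≥ (π/L)²∫u² with equality for the first sine mode sin(π(x−x₀)/L) (x₀ the left endpoint), so the inequality holds for all u iff (1−α)(π/L)² ≥ α − c, i.e. α ≤ ((π/L)² + c)/((π/L)² + 1) = (1 + c(L/π)²)/(1 + (L/π)²). (Direct route, valid since c ≤ 0: Poincaré gives c∫u² ≥ c(L/π)²∫(u')², so a(u,u) ≥ (1 + c(L/π)²)∫(u')², while ||u||_{H^1}² ≤ (1 + (L/π)²)∫(u')²; dividing yields the same α.) With (π/L)² = π^2/25 and c = -1/7, the largest admissible constant is α = ((π/L)² + c)/((π/L)² + 1).
Simplifying, α = (-25/7 + π^2)/(π^2 + 25).


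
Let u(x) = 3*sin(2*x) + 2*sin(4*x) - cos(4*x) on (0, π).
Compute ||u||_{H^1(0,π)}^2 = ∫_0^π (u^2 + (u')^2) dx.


||u||_{H^1(0,π)}^2 = 65*π

u'(x) = 4*sin(4*x) + 6*cos(2*x) + 8*cos(4*x).
Expand u² and (u')² and integrate term by term on (0, π), using: for integers n ≥ 1, ∫_0^π sin²(nx) dx = ∫_0^π cos²(nx) dx = π/2; for n ≠ n', ∫_0^π sin(nx)sin(n'x) dx = ∫_0^π cos(nx)cos(n'x) dx = 0; and by product-to-sum, ∫_0^π sin(nx)cos(n'x) dx = ½∫_0^π [sin((n+n')x) + sin((n−n')x)] dx, which is 0 when n+n' is even and 2n/(n²−n'²) when n+n' is odd (it need not vanish on (0, π)).
  u² squared terms: (-1)²·∫cos(4x)² dx = 1·π/2 = π/2;  (2)²·∫sin(4x)² dx = 4·π/2 = 2*π;  (3)²·∫sin(2x)² dx = 9·π/2 = 9*π/2.
  u² cross terms: 2·(-1)·(2)·∫cos(4x)·sin(4x) dx = -4·(0) = 0;  2·(-1)·(3)·∫cos(4x)·sin(2x) dx = -6·(0) = 0;  2·(2)·(3)·∫sin(4x)·sin(2x) dx = 12·(0) = 0.
  So ∫_0^π u² dx = π/2 + 2*π + 9*π/2 + 0 + 0 + 0 = 7*π.
  (u')² squared terms: (4)²·∫sin(4x)² dx = 16·π/2 = 8*π;  (6)²·∫cos(2x)² dx = 36·π/2 = 18*π;  (8)²·∫cos(4x)² dx = 64·π/2 = 32*π.
  (u')² cross terms: 2·(4)·(6)·∫sin(4x)·cos(2x) dx = 48·(0) = 0;  2·(4)·(8)·∫sin(4x)·cos(4x) dx = 64·(0) = 0;  2·(6)·(8)·∫cos(2x)·cos(4x) dx = 96·(0) = 0.
  So ∫_0^π (u')² dx = 8*π + 18*π + 32*π + 0 + 0 + 0 = 58*π.
||u||_{H^1}^2 = (7*π) + (58*π) = 65*π.


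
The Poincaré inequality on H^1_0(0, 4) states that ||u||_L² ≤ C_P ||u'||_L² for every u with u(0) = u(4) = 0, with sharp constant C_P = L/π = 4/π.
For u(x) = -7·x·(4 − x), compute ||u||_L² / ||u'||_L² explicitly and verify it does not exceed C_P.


||u||_L² / ||u'||_L² = 2*sqrt(10)/5 < C_P = 4/π.

u(x) = -7·x·(4 − x), so u'(x) = 14*x - 28.
u(x) = -7·x·(4 − x) vanishes at x = 0 and x = 4, so u ∈ H^1_0(0, 4). Differentiate via the product rule and integrate the resulting polynomials term by term.
  ∫_0^4 u² dx = ∫_0^4 (49*x^4 - 392*x^3 + 784*x^2) dx. Term by term:
    ∫_0^4 49*x^4 dx = 50176/5;  ∫_0^4 -392*x^3 dx = -25088;  ∫_0^4 784*x^2 dx = 50176/3.
  Sum: 50176/5 − 25088 + 50176/3 = 25088/15.
  ∫_0^4 (u')² dx = ∫_0^4 (196*x^2 - 784*x + 784) dx. Term by term:
    ∫_0^4 196*x^2 dx = 12544/3;  ∫_0^4 -784*x dx = -6272;  ∫_0^4 784 dx = 3136.
  Sum: 12544/3 − 6272 + 3136 = 3136/3.
∫_0^4 u² dx = 25088/15, so ||u||_L² = 112*sqrt(30)/15.
∫_0^4 (u')² dx = 3136/3, so ||u'||_L² = 56*sqrt(3)/3.
Ratio ||u||_L² / ||u'||_L² = 2*sqrt(10)/5.
Sharp Poincaré constant on H^1_0(0, 4) is C_P = L/π = 4/π, achieved by sin(π/4·x).
A polynomial bump cannot attain the sharp Poincaré constant (only the first sine eigenfunction does), so the ratio is strictly less than C_P, consistent with ||u||_L² ≤ C_P ||u'||_L².


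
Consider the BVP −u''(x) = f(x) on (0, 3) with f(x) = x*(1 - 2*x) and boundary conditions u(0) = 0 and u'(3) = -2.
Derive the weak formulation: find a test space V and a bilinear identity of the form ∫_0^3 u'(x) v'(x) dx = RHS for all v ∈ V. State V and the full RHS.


V = {v ∈ H^1(0, 3) : v(0) = 0} (test functions vanish at x = 0 where u is specified); weak form: ∫_0^3 u'v' dx = ∫_0^3 (x*(1 - 2*x)) v dx − 2·v(3) for all v ∈ V.

Multiply both sides by a test function v and integrate from 0 to 3:
  ∫_0^3 −u''(x) v(x) dx = ∫_0^3 f(x) v(x) dx.
Integrate the LHS by parts once:
  ∫_0^3 −u'' v dx = −[u'(x) v(x)]_0^3 + ∫_0^3 u'(x) v'(x) dx.
Thus ∫_0^3 u'(x) v'(x) dx = ∫_0^3 f(x) v(x) dx + [u'(x) v(x)]_0^3.
Choose V so that boundary terms are either known or forced to vanish.
Mixed BC: u(0) = 0 (Dirichlet) and u'(3) = -2 (Neumann). Define V = {v ∈ H^1(0, 3) : v(0) = 0}. Then [u' v]_0^3 = u'(3)·v(3) − u'(0)·0 = − 2·v(3).
Weak formulation: find u (satisfying any essential BC) such that ∫_0^3 u'(x) v'(x) dx = ∫_0^3 f v dx − 2·v(3) for all v ∈ V (Dirichlet at 0 absorbed into V; Neumann datum at x = 3 contributes the boundary term).
Substituting f(x) = x*(1 - 2*x), the right-hand side is ∫_0^3 (x*(1 - 2*x)) v dx − 2·v(3).


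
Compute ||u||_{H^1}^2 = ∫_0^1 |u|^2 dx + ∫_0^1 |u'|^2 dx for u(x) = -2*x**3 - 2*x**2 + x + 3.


||u||_{H^1}^2 = 832/35

The H^1 norm (squared) on an interval (0, L) is
  ||u||_{H^1}^2 = ∫_0^L u(x)^2 dx + ∫_0^L u'(x)^2 dx.
Compute u'(x) = -6*x**2 - 4*x + 1.
Then u(x)^2 = 4*x**6 + 8*x**5 - 16*x**3 - 11*x**2 + 6*x + 9 and u'(x)^2 = 36*x**4 + 48*x**3 + 4*x**2 - 8*x + 1.
Integrate each monomial from 0 to 1 using ∫_0^1 c·x^n dx = c·1^(n+1)/(n+1):
  ∫_0^1 u(x)^2 dx = ∫_0^1 (4*x^6 + 8*x^5 - 16*x^3 - 11*x^2 + 6*x + 9) dx. Term by term:
    ∫_0^1 4*x^6 dx = 4/7;  ∫_0^1 8*x^5 dx = 4/3;  ∫_0^1 -16*x^3 dx = -4;
    ∫_0^1 -11*x^2 dx = -11/3;  ∫_0^1 6*x dx = 3;  ∫_0^1 9 dx = 9.
  Sum: 4/7 + 4/3 − 4 − 11/3 + 3 + 9 = 131/21.
  ∫_0^1 u'(x)^2 dx = ∫_0^1 (36*x^4 + 48*x^3 + 4*x^2 - 8*x + 1) dx. Term by term:
    ∫_0^1 36*x^4 dx = 36/5;  ∫_0^1 48*x^3 dx = 12;  ∫_0^1 4*x^2 dx = 4/3;
    ∫_0^1 -8*x dx = -4;  ∫_0^1 1 dx = 1.
  Sum: 36/5 + 12 + 4/3 − 4 + 1 = 263/15.
Adding: ||u||_{H^1}^2 = 131/21 + 263/15 = 832/35.


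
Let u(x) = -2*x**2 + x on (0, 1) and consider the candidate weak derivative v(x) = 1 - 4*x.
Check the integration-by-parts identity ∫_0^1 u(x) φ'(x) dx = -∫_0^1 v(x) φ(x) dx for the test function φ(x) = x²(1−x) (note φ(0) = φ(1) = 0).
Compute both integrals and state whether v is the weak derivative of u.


LHS = 7/60, RHS = 7/60. Yes, v = u' weakly.

u(x) = -2*x**2 + x, classical derivative u'(x) = 1 - 4*x.
φ(x) = x²(1−x), so φ'(x) = x*(2 - 3*x).
Note φ(0) = φ(1) = 0, so the boundary term u·φ vanishes.
LHS = ∫_0^1 u(x) φ'(x) dx = ∫_0^1 (6*x^4 - 7*x^3 + 2*x^2) dx. Term by term:
  ∫_0^1 6*x^4 dx = 6/5;  ∫_0^1 -7*x^3 dx = -7/4;  ∫_0^1 2*x^2 dx = 2/3.
Sum: 6/5 − 7/4 + 2/3 = 7/60.
So LHS = 7/60.
∫_0^1 v(x) φ(x) dx = ∫_0^1 (4*x^4 - 5*x^3 + x^2) dx. Term by term:
  ∫_0^1 4*x^4 dx = 4/5;  ∫_0^1 -5*x^3 dx = -5/4;  ∫_0^1 x^2 dx = 1/3.
Sum: 4/5 − 5/4 + 1/3 = -7/60.
So RHS = -∫_0^1 v(x) φ(x) dx = 7/60.
LHS = RHS, so the identity holds for this test φ.
Moreover u is smooth here and v(x) = u'(x) = 1 - 4*x pointwise, so the identity holds for every test function. Hence v is the weak derivative of u.


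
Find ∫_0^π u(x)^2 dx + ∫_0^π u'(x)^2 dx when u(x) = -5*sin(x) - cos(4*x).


||u||_{H^1(0,π)}^2 = -68/3 + 67*π/2

u'(x) = 4*sin(4*x) - 5*cos(x).
Expand u² and (u')² and integrate term by term on (0, π), using: for integers n ≥ 1, ∫_0^π sin²(nx) dx = ∫_0^π cos²(nx) dx = π/2; for n ≠ n', ∫_0^π sin(nx)sin(n'x) dx = ∫_0^π cos(nx)cos(n'x) dx = 0; and by product-to-sum, ∫_0^π sin(nx)cos(n'x) dx = ½∫_0^π [sin((n+n')x) + sin((n−n')x)] dx, which is 0 when n+n' is even and 2n/(n²−n'²) when n+n' is odd (it need not vanish on (0, π)).
  u² squared terms: (-1)²·∫cos(4x)² dx = 1·π/2 = π/2;  (-5)²·∫sin(x)² dx = 25·π/2 = 25*π/2.
  u² cross terms: 2·(-1)·(-5)·∫cos(4x)·sin(x) dx = 10·(-2/15) = -4/3.
  So ∫_0^π u² dx = π/2 + 25*π/2 − 4/3 = -4/3 + 13*π.
  (u')² squared terms: (-5)²·∫cos(x)² dx = 25·π/2 = 25*π/2;  (4)²·∫sin(4x)² dx = 16·π/2 = 8*π.
  (u')² cross terms: 2·(-5)·(4)·∫cos(x)·sin(4x) dx = -40·(8/15) = -64/3.
  So ∫_0^π (u')² dx = 25*π/2 + 8*π − 64/3 = -64/3 + 41*π/2.
||u||_{H^1}^2 = (-4/3 + 13*π) + (-64/3 + 41*π/2) = -68/3 + 67*π/2.


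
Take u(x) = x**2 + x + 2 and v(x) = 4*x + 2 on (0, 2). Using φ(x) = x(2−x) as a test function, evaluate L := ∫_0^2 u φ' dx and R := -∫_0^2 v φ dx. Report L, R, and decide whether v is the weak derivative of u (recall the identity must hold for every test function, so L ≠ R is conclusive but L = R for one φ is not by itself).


LHS = -4, RHS = -8. No, v is not the weak derivative of u.

u(x) = x**2 + x + 2, classical derivative u'(x) = 2*x + 1.
φ(x) = x(2−x), so φ'(x) = 2 - 2*x.
Note φ(0) = φ(2) = 0, so the boundary term u·φ vanishes.
LHS = ∫_0^2 u(x) φ'(x) dx = ∫_0^2 (-2*x^3 - 2*x + 4) dx. Term by term:
  ∫_0^2 -2*x^3 dx = -8;  ∫_0^2 -2*x dx = -4;  ∫_0^2 4 dx = 8.
Sum: -8 − 4 + 8 = -4.
So LHS = -4.
∫_0^2 v(x) φ(x) dx = ∫_0^2 (-4*x^3 + 6*x^2 + 4*x) dx. Term by term:
  ∫_0^2 -4*x^3 dx = -16;  ∫_0^2 6*x^2 dx = 16;  ∫_0^2 4*x dx = 8.
Sum: -16 + 16 + 8 = 8.
So RHS = -∫_0^2 v(x) φ(x) dx = -8.
LHS − RHS = 4 ≠ 0, so the identity fails.
(For a valid weak derivative the identity must hold for EVERY test function, in particular this one. The failure shows v is NOT the weak derivative of u.)
Correct weak derivative would be u'(x) = 2*x + 1.


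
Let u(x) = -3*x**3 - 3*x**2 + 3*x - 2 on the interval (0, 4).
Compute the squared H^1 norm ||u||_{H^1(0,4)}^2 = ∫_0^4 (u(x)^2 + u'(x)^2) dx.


||u||_{H^1}^2 = 1902556/35

The H^1 norm (squared) on an interval (0, L) is
  ||u||_{H^1}^2 = ∫_0^L u(x)^2 dx + ∫_0^L u'(x)^2 dx.
Compute u'(x) = -9*x**2 - 6*x + 3.
Then u(x)^2 = 9*x**6 + 18*x**5 - 9*x**4 - 6*x**3 + 21*x**2 - 12*x + 4 and u'(x)^2 = 81*x**4 + 108*x**3 - 18*x**2 - 36*x + 9.
Integrate each monomial from 0 to 4 using ∫_0^4 c·x^n dx = c·4^(n+1)/(n+1):
  ∫_0^4 u(x)^2 dx = ∫_0^4 (9*x^6 + 18*x^5 - 9*x^4 - 6*x^3 + 21*x^2 - 12*x + 4) dx. Term by term:
    ∫_0^4 9*x^6 dx = 147456/7;  ∫_0^4 18*x^5 dx = 12288;  ∫_0^4 -9*x^4 dx = -9216/5;
    ∫_0^4 -6*x^3 dx = -384;  ∫_0^4 21*x^2 dx = 448;  ∫_0^4 -12*x dx = -96;
    ∫_0^4 4 dx = 16.
  Sum: 147456/7 + 12288 − 9216/5 − 384 + 448 − 96 + 16 = 1102288/35.
  ∫_0^4 u'(x)^2 dx = ∫_0^4 (81*x^4 + 108*x^3 - 18*x^2 - 36*x + 9) dx. Term by term:
    ∫_0^4 81*x^4 dx = 82944/5;  ∫_0^4 108*x^3 dx = 6912;  ∫_0^4 -18*x^2 dx = -384;
    ∫_0^4 -36*x dx = -288;  ∫_0^4 9 dx = 36.
  Sum: 82944/5 + 6912 − 384 − 288 + 36 = 114324/5.
Adding: ||u||_{H^1}^2 = 1102288/35 + 114324/5 = 1902556/35.


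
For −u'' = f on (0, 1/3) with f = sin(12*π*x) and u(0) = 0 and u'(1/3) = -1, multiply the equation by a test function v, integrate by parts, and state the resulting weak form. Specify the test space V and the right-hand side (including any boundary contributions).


V = {v ∈ H^1(0, 1/3) : v(0) = 0} (test functions vanish at x = 0 where u is specified); weak form: ∫_0^1/3 u'v' dx = ∫_0^1/3 (sin(12*π*x)) v dx − v(1/3) for all v ∈ V.

Multiply both sides by a test function v and integrate from 0 to 1/3:
  ∫_0^1/3 −u''(x) v(x) dx = ∫_0^1/3 f(x) v(x) dx.
Integrate the LHS by parts once:
  ∫_0^1/3 −u'' v dx = −[u'(x) v(x)]_0^1/3 + ∫_0^1/3 u'(x) v'(x) dx.
Thus ∫_0^1/3 u'(x) v'(x) dx = ∫_0^1/3 f(x) v(x) dx + [u'(x) v(x)]_0^1/3.
Choose V so that boundary terms are either known or forced to vanish.
Mixed BC: u(0) = 0 (Dirichlet) and u'(1/3) = -1 (Neumann). Define V = {v ∈ H^1(0, 1/3) : v(0) = 0}. Then [u' v]_0^1/3 = u'(1/3)·v(1/3) − u'(0)·0 = − v(1/3).
Weak formulation: find u (satisfying any essential BC) such that ∫_0^1/3 u'(x) v'(x) dx = ∫_0^1/3 f v dx − v(1/3) for all v ∈ V (Dirichlet at 0 absorbed into V; Neumann datum at x = 1/3 contributes the boundary term).
Substituting f(x) = sin(12*π*x), the right-hand side is ∫_0^1/3 (sin(12*π*x)) v dx − v(1/3).


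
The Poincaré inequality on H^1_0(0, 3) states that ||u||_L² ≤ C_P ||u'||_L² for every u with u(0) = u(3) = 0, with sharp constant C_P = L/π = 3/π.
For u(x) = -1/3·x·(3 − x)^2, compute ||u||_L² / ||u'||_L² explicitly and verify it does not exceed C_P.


||u||_L² / ||u'||_L² = 3*sqrt(14)/14 < C_P = 3/π.

u(x) = -1/3·x·(3 − x)^2, so u'(x) = (1 - x)*(x - 3).
u(x) = -1/3·x·(3 − x)^2 vanishes at x = 0 and x = 3, so u ∈ H^1_0(0, 3). Differentiate via the product rule and integrate the resulting polynomials term by term.
  ∫_0^3 u² dx = ∫_0^3 (x^6/9 - 4*x^5/3 + 6*x^4 - 12*x^3 + 9*x^2) dx. Term by term:
    ∫_0^3 x^6/9 dx = 243/7;  ∫_0^3 -4*x^5/3 dx = -162;  ∫_0^3 6*x^4 dx = 1458/5;
    ∫_0^3 -12*x^3 dx = -243;  ∫_0^3 9*x^2 dx = 81.
  Sum: 243/7 − 162 + 1458/5 − 243 + 81 = 81/35.
  ∫_0^3 (u')² dx = ∫_0^3 (x^4 - 8*x^3 + 22*x^2 - 24*x + 9) dx. Term by term:
    ∫_0^3 x^4 dx = 243/5;  ∫_0^3 -8*x^3 dx = -162;  ∫_0^3 22*x^2 dx = 198;
    ∫_0^3 -24*x dx = -108;  ∫_0^3 9 dx = 27.
  Sum: 243/5 − 162 + 198 − 108 + 27 = 18/5.
∫_0^3 u² dx = 81/35, so ||u||_L² = 9*sqrt(35)/35.
∫_0^3 (u')² dx = 18/5, so ||u'||_L² = 3*sqrt(10)/5.
Ratio ||u||_L² / ||u'||_L² = 3*sqrt(14)/14.
Sharp Poincaré constant on H^1_0(0, 3) is C_P = L/π = 3/π, achieved by sin(π/3·x).
A polynomial bump cannot attain the sharp Poincaré constant (only the first sine eigenfunction does), so the ratio is strictly less than C_P, consistent with ||u||_L² ≤ C_P ||u'||_L².


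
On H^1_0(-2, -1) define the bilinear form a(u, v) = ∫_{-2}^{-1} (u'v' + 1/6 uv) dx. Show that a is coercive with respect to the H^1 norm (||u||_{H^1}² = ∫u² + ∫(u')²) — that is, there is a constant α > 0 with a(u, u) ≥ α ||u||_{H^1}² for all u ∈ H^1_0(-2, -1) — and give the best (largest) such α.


α = (1/6 + π^2)/(1 + π^2)

Coercivity of a(·,·) on H^1_0(-2, -1) means a(u, u) ≥ α ||u||_{H^1}² for every u ∈ H^1_0.
The interval has length L = 1, and Poincaré/coercivity depend only on L. Here a(u, u) = ∫(u')² + (1/6)·∫u².
Here 0 < c = 1/6 < 1. The condition a(u,u) ≥ α||u||_{H^1}² reads (1−α)∫(u')² ≥ (α−c)∫u². Any admissible α is ≤ 1 (rapidly oscillating u have ∫u²/∫(u')² → 0), and α = 1 would force 0 ≥ (1−c)∫u², impossible since c < 1; so 1−α > 0. By the sharp Poincaré inequality on H^1_0 of an interval of length L, ∫(u')² ≥ (π/L)²∫u² with equality for the first sine mode sin(π(x−x₀)/L) (x₀ the left endpoint), so the inequality holds for all u iff (1−α)(π/L)² ≥ α − c, i.e. α ≤ ((π/L)² + c)/((π/L)² + 1) = (1 + c(L/π)²)/(1 + (L/π)²). With (π/L)² = π^2 and c = 1/6, the largest admissible constant is α = ((π/L)² + c)/((π/L)² + 1).
Simplifying, α = (1/6 + π^2)/(1 + π^2).


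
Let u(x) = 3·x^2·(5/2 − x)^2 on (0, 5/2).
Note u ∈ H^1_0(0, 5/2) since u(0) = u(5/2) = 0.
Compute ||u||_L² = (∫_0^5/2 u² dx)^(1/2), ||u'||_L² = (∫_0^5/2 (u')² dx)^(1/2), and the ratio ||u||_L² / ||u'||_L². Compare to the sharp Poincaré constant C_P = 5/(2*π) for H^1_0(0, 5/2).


||u||_L² / ||u'||_L² = 5*sqrt(3)/12 < C_P = 5/(2*π).

u(x) = 3·x^2·(5/2 − x)^2, so u'(x) = 3*x*(2*x - 5)*(4*x - 5)/2.
u(x) = 3·x^2·(5/2 − x)^2 vanishes at x = 0 and x = 5/2, so u ∈ H^1_0(0, 5/2). Differentiate via the product rule and integrate the resulting polynomials term by term.
  ∫_0^5/2 u² dx = ∫_0^5/2 (9*x^8 - 90*x^7 + 675*x^6/2 - 1125*x^5/2 + 5625*x^4/16) dx. Term by term:
    ∫_0^5/2 9*x^8 dx = 1953125/512;  ∫_0^5/2 -90*x^7 dx = -17578125/1024;  ∫_0^5/2 675*x^6/2 dx = 52734375/1792;
    ∫_0^5/2 -1125*x^5/2 dx = -5859375/256;  ∫_0^5/2 5625*x^4/16 dx = 3515625/512.
  Sum: 1953125/512 − 17578125/1024 + 52734375/1792 − 5859375/256 + 3515625/512 = 390625/7168.
  ∫_0^5/2 (u')² dx = ∫_0^5/2 (144*x^6 - 1080*x^5 + 2925*x^4 - 3375*x^3 + 5625*x^2/4) dx. Term by term:
    ∫_0^5/2 144*x^6 dx = 703125/56;  ∫_0^5/2 -1080*x^5 dx = -703125/16;  ∫_0^5/2 2925*x^4 dx = 1828125/32;
    ∫_0^5/2 -3375*x^3 dx = -2109375/64;  ∫_0^5/2 5625*x^2/4 dx = 234375/32.
  Sum: 703125/56 − 703125/16 + 1828125/32 − 2109375/64 + 234375/32 = 46875/448.
∫_0^5/2 u² dx = 390625/7168, so ||u||_L² = 625*sqrt(7)/224.
∫_0^5/2 (u')² dx = 46875/448, so ||u'||_L² = 125*sqrt(21)/56.
Ratio ||u||_L² / ||u'||_L² = 5*sqrt(3)/12.
Sharp Poincaré constant on H^1_0(0, 5/2) is C_P = L/π = 5/(2*π), achieved by sin(2*π/5·x).
A polynomial bump cannot attain the sharp Poincaré constant (only the first sine eigenfunction does), so the ratio is strictly less than C_P, consistent with ||u||_L² ≤ C_P ||u'||_L².


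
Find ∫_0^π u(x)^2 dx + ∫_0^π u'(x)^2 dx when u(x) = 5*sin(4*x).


||u||_{H^1(0,π)}^2 = 425*π/2

u'(x) = 20*cos(4*x).
Expand u² and (u')² and integrate term by term on (0, π), using: for integers n ≥ 1, ∫_0^π sin²(nx) dx = ∫_0^π cos²(nx) dx = π/2; for n ≠ n', ∫_0^π sin(nx)sin(n'x) dx = ∫_0^π cos(nx)cos(n'x) dx = 0; and by product-to-sum, ∫_0^π sin(nx)cos(n'x) dx = ½∫_0^π [sin((n+n')x) + sin((n−n')x)] dx, which is 0 when n+n' is even and 2n/(n²−n'²) when n+n' is odd (it need not vanish on (0, π)).
  u² squared terms: (5)²·∫sin(4x)² dx = 25·π/2 = 25*π/2.
  So ∫_0^π u² dx = 25*π/2.
  (u')² squared terms: (20)²·∫cos(4x)² dx = 400·π/2 = 200*π.
  So ∫_0^π (u')² dx = 200*π.
||u||_{H^1}^2 = (25*π/2) + (200*π) = 425*π/2.


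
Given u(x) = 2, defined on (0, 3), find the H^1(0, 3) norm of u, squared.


||u||_{H^1}^2 = 12

The H^1 norm (squared) on an interval (0, L) is
  ||u||_{H^1}^2 = ∫_0^L u(x)^2 dx + ∫_0^L u'(x)^2 dx.
Compute u'(x) = 0.
Then u(x)^2 = 4 and u'(x)^2 = 0.
Integrate each monomial from 0 to 3 using ∫_0^3 c·x^n dx = c·3^(n+1)/(n+1):
  ∫_0^3 u(x)^2 dx = ∫_0^3 (4) dx. Term by term:
    ∫_0^3 4 dx = 12.
  ∫_0^3 u'(x)^2 dx = ∫_0^3 (0) dx. Term by term:
    ∫_0^3 0 dx = 0.
Adding: ||u||_{H^1}^2 = 12 + 0 = 12.


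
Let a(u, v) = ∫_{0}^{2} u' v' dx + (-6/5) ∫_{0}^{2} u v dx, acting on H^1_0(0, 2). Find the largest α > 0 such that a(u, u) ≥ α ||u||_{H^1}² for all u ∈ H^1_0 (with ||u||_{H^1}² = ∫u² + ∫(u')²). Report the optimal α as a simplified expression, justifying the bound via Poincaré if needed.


α = (-24/5 + π^2)/(4 + π^2)

Coercivity of a(·,·) on H^1_0(0, 2) means a(u, u) ≥ α ||u||_{H^1}² for every u ∈ H^1_0.
The interval has length L = 2, and Poincaré/coercivity depend only on L. Here a(u, u) = ∫(u')² + (-6/5)·∫u².
Here c = -6/5 < 0 with |c| < (π/L)² = π^2/4, so coercivity still holds. The condition a(u,u) ≥ α||u||_{H^1}² reads (1−α)∫(u')² ≥ (α−c)∫u². Any admissible α is ≤ 1 (rapidly oscillating u have ∫u²/∫(u')² → 0), and α = 1 would force 0 ≥ (1−c)∫u², impossible since c < 1; so 1−α > 0. By the sharp Poincaré inequality on H^1_0 of an interval of length L, ∫(u')² ≥ (π/L)²∫u² with equality for the first sine mode sin(π(x−x₀)/L) (x₀ the left endpoint), so the inequality holds for all u iff (1−α)(π/L)² ≥ α − c, i.e. α ≤ ((π/L)² + c)/((π/L)² + 1) = (1 + c(L/π)²)/(1 + (L/π)²). (Direct route, valid since c ≤ 0: Poincaré gives c∫u² ≥ c(L/π)²∫(u')², so a(u,u) ≥ (1 + c(L/π)²)∫(u')², while ||u||_{H^1}² ≤ (1 + (L/π)²)∫(u')²; dividing yields the same α.) With (π/L)² = π^2/4 and c = -6/5, the largest admissible constant is α = ((π/L)² + c)/((π/L)² + 1).
Simplifying, α = (-24/5 + π^2)/(4 + π^2).
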